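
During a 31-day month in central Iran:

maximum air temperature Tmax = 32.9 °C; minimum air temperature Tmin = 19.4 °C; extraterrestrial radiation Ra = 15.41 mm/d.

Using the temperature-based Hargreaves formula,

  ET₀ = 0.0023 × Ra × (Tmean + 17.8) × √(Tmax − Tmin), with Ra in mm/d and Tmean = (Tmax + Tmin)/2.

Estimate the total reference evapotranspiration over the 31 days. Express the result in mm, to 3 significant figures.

177 mm

Tmean = (32.9 + 19.4)/2 = 26.15 °C
ET₀ = 0.0023 × 15.41 × (26.15 + 17.8) × √13.5 = 0.0023 × 15.41 × 43.95 × 3.6742 = 5.7234 mm/d
Over 31 days: 5.7234 × 31 = 177.425 mm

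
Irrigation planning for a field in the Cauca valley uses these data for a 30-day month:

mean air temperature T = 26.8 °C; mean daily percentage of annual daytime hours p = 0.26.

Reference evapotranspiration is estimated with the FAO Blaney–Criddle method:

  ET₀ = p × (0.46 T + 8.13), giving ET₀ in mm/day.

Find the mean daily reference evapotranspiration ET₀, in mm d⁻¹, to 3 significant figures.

ET₀ = 0.26 × (0.46 × 26.8 + 8.13) = 0.26 × 20.458 = 5.3191 mm/d

5.32 mm d⁻¹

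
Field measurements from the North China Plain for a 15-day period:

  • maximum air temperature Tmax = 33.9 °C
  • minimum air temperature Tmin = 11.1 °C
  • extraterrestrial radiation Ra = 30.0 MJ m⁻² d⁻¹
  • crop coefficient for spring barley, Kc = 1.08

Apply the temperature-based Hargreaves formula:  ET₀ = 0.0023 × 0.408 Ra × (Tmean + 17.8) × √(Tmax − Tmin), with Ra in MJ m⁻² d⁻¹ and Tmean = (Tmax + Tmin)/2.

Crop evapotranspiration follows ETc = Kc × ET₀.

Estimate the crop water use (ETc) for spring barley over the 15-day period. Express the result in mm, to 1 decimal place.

87.8 mm

Tmean = (33.9 + 11.1)/2 = 22.50 °C
0.408 Ra = 0.408 × 30.0 = 12.2400 mm/d equivalent
ET₀ = 0.0023 × 12.2400 × (22.50 + 17.8) × √22.8 = 0.0023 × 12.2400 × 40.30 × 4.7749 = 5.4172 mm/d
ETc = Kc × ET₀ = 1.08 × 5.4172 = 5.8506 mm/d
Over 15 days: 5.8506 × 15 = 87.759 mm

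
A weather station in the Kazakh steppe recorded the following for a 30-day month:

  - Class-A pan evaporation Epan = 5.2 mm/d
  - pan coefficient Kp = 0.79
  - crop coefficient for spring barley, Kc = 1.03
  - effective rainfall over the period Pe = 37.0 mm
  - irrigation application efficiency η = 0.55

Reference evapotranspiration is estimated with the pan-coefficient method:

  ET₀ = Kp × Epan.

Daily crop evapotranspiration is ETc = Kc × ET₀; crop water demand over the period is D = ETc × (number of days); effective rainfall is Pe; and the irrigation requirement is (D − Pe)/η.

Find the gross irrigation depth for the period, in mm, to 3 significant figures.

ET₀ = 0.79 × 5.2 = 4.1080 mm/d
ETc = Kc × ET₀ = 1.03 × 4.1080 = 4.2312 mm/d
Crop demand D = ETc × 30 d = 4.2312 × 30 = 126.936 mm
D − Pe = 126.936 − 37.0 = 89.936 mm
Gross irrigation = 89.936 / 0.55 = 163.520 mm

164 mm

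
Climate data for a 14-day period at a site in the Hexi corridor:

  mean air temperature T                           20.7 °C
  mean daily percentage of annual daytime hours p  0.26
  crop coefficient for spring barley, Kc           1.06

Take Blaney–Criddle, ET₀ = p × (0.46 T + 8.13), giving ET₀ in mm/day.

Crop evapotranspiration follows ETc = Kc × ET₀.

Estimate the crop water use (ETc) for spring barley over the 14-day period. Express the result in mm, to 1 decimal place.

ET₀ = 0.26 × (0.46 × 20.7 + 8.13) = 0.26 × 17.652 = 4.5895 mm/d
ETc = Kc × ET₀ = 1.06 × 4.5895 = 4.8649 mm/d
Over 14 days: 4.8649 × 14 = 68.109 mm

68.1 mm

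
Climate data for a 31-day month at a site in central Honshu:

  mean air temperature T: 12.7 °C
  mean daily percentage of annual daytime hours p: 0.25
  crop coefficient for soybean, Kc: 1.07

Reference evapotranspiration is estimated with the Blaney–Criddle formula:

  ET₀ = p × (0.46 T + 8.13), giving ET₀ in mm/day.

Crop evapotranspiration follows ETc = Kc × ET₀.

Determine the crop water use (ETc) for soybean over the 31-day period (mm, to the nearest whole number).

ET₀ = 0.25 × (0.46 × 12.7 + 8.13) = 0.25 × 13.972 = 3.4930 mm/d
ETc = Kc × ET₀ = 1.07 × 3.4930 = 3.7375 mm/d
Over 31 days: 3.7375 × 31 = 115.863 mm

116 mm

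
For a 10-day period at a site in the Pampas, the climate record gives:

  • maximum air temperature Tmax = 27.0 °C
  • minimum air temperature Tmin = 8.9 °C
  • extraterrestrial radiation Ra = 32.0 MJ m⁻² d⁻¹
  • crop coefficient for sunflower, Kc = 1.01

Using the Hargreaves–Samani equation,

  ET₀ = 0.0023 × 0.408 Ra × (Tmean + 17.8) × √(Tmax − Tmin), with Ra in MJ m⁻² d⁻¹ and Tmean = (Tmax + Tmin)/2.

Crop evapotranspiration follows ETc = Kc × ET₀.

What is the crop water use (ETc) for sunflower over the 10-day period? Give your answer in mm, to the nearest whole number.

Tmean = (27.0 + 8.9)/2 = 17.95 °C
0.408 Ra = 0.408 × 32.0 = 13.0560 mm/d equivalent
ET₀ = 0.0023 × 13.0560 × (17.95 + 17.8) × √18.1 = 0.0023 × 13.0560 × 35.75 × 4.2544 = 4.5672 mm/d
ETc = Kc × ET₀ = 1.01 × 4.5672 = 4.6129 mm/d
Over 10 days: 4.6129 × 10 = 46.129 mm

46 mm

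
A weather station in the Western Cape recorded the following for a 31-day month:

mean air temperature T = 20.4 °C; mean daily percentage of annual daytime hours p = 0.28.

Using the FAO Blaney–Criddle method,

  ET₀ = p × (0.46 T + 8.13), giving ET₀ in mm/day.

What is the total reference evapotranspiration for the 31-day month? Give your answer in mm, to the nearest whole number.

152 mm

ET₀ = 0.28 × (0.46 × 20.4 + 8.13) = 0.28 × 17.514 = 4.9039 mm/d
Monthly total = 4.9039 × 31 = 152.021 mm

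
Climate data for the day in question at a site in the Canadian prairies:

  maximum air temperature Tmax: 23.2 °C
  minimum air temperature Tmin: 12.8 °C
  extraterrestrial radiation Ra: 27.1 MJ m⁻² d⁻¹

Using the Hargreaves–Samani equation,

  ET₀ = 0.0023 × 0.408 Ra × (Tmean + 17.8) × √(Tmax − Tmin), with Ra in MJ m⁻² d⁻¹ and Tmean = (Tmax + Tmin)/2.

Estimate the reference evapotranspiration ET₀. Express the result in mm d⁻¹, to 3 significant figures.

2.94 mm d⁻¹

Tmean = (23.2 + 12.8)/2 = 18.00 °C
0.408 Ra = 0.408 × 27.1 = 11.0568 mm/d equivalent
ET₀ = 0.0023 × 11.0568 × (18.00 + 17.8) × √10.4 = 0.0023 × 11.0568 × 35.80 × 3.2249 = 2.9360 mm/d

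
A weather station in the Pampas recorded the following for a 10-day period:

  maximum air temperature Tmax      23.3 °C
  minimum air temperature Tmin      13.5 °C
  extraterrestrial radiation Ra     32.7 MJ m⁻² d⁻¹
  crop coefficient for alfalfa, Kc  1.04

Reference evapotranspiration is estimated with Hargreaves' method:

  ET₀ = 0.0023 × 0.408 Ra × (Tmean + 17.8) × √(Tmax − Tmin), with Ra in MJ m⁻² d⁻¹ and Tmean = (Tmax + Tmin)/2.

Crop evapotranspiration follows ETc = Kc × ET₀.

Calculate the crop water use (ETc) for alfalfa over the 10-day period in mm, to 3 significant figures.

36.2 mm

Tmean = (23.3 + 13.5)/2 = 18.40 °C
0.408 Ra = 0.408 × 32.7 = 13.3416 mm/d equivalent
ET₀ = 0.0023 × 13.3416 × (18.40 + 17.8) × √9.8 = 0.0023 × 13.3416 × 36.20 × 3.1305 = 3.4774 mm/d
ETc = Kc × ET₀ = 1.04 × 3.4774 = 3.6165 mm/d
Over 10 days: 3.6165 × 10 = 36.165 mm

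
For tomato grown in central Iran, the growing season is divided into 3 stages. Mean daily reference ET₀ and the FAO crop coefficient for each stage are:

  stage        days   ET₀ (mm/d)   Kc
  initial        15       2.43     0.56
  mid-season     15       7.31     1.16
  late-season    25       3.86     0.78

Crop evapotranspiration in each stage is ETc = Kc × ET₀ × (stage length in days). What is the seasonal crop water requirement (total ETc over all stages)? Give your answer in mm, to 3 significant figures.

initial: 0.56 × 2.43 × 15 = 20.41 mm
mid-season: 1.16 × 7.31 × 15 = 127.19 mm
late-season: 0.78 × 3.86 × 25 = 75.27 mm
Seasonal total = 222.87 mm

223 mm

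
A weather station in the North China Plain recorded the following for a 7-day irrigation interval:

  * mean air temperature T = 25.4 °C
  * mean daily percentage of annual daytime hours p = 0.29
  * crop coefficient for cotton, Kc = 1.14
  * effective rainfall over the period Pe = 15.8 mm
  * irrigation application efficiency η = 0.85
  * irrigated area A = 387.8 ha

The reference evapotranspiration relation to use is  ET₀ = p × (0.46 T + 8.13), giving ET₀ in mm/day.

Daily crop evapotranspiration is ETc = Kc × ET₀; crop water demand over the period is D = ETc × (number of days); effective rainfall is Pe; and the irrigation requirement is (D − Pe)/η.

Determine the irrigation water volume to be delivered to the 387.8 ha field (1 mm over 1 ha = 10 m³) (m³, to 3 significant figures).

ET₀ = 0.29 × (0.46 × 25.4 + 8.13) = 0.29 × 19.814 = 5.7461 mm/d
ETc = Kc × ET₀ = 1.14 × 5.7461 = 6.5506 mm/d
Crop demand D = ETc × 7 d = 6.5506 × 7 = 45.854 mm
D − Pe = 45.854 − 15.8 = 30.054 mm
Gross irrigation = 30.054 / 0.85 = 35.358 mm
Volume = 35.358 mm × 387.8 ha × 10 = 137118.3 m³

137000 m³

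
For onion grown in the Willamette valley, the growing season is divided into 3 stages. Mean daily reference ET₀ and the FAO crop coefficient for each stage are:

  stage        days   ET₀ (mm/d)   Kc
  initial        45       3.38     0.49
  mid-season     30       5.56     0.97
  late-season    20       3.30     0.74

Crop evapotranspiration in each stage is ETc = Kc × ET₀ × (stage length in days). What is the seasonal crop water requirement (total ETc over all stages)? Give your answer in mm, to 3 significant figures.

285 mm

initial: 0.49 × 3.38 × 45 = 74.53 mm
mid-season: 0.97 × 5.56 × 30 = 161.80 mm
late-season: 0.74 × 3.30 × 20 = 48.84 mm
Seasonal total = 285.17 mm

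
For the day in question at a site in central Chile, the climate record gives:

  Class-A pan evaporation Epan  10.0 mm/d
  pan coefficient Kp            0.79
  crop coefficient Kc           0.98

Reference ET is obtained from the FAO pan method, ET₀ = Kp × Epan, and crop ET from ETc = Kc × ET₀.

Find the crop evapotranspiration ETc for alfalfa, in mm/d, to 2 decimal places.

ET₀ = 0.79 × 10.0 = 7.9000 mm/d
ETc = Kc × ET₀ = 0.98 × 7.9000 = 7.7420 mm/d

7.74 mm/d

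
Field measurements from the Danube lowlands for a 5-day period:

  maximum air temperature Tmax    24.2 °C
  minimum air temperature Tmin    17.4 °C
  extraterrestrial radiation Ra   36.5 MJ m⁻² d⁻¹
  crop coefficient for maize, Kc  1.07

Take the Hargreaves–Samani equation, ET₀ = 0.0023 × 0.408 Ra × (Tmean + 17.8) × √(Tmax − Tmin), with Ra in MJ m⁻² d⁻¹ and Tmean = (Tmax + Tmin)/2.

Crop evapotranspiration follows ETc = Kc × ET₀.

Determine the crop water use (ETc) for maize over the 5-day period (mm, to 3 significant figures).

Tmean = (24.2 + 17.4)/2 = 20.80 °C
0.408 Ra = 0.408 × 36.5 = 14.8920 mm/d equivalent
ET₀ = 0.0023 × 14.8920 × (20.80 + 17.8) × √6.8 = 0.0023 × 14.8920 × 38.60 × 2.6077 = 3.4477 mm/d
ETc = Kc × ET₀ = 1.07 × 3.4477 = 3.6890 mm/d
Over 5 days: 3.6890 × 5 = 18.445 mm

18.4 mm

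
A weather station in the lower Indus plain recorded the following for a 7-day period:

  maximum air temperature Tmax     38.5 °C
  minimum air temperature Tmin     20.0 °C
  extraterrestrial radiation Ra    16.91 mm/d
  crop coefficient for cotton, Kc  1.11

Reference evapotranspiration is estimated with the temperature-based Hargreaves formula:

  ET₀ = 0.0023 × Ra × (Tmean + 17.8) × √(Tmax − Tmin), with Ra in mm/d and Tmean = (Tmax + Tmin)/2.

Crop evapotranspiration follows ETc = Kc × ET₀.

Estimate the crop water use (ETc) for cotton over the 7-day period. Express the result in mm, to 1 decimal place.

61.2 mm

Tmean = (38.5 + 20.0)/2 = 29.25 °C
ET₀ = 0.0023 × 16.91 × (29.25 + 17.8) × √18.5 = 0.0023 × 16.91 × 47.05 × 4.3012 = 7.8708 mm/d
ETc = Kc × ET₀ = 1.11 × 7.8708 = 8.7366 mm/d
Over 7 days: 8.7366 × 7 = 61.156 mm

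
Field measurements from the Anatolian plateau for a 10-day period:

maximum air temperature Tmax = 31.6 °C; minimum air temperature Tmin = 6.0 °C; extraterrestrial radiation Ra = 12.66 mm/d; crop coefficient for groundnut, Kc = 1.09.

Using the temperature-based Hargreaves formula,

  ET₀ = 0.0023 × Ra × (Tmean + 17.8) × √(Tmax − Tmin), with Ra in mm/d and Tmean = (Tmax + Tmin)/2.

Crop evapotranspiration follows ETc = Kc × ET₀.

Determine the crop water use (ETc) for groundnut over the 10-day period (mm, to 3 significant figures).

Tmean = (31.6 + 6.0)/2 = 18.80 °C
ET₀ = 0.0023 × 12.66 × (18.80 + 17.8) × √25.6 = 0.0023 × 12.66 × 36.60 × 5.0596 = 5.3921 mm/d
ETc = Kc × ET₀ = 1.09 × 5.3921 = 5.8774 mm/d
Over 10 days: 5.8774 × 10 = 58.774 mm

58.8 mm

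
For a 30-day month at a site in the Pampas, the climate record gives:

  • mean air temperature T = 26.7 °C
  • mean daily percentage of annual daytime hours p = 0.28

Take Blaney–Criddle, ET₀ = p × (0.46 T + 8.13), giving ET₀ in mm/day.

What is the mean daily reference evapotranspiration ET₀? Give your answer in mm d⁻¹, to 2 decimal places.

ET₀ = 0.28 × (0.46 × 26.7 + 8.13) = 0.28 × 20.412 = 5.7154 mm/d

5.72 mm d⁻¹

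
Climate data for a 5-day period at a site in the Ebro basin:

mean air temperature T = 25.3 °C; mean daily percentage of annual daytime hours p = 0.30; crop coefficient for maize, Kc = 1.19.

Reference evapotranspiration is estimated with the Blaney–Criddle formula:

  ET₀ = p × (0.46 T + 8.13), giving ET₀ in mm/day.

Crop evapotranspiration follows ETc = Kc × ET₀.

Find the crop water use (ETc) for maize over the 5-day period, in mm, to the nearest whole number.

ET₀ = 0.30 × (0.46 × 25.3 + 8.13) = 0.30 × 19.768 = 5.9304 mm/d
ETc = Kc × ET₀ = 1.19 × 5.9304 = 7.0572 mm/d
Over 5 days: 7.0572 × 5 = 35.286 mm

35 mm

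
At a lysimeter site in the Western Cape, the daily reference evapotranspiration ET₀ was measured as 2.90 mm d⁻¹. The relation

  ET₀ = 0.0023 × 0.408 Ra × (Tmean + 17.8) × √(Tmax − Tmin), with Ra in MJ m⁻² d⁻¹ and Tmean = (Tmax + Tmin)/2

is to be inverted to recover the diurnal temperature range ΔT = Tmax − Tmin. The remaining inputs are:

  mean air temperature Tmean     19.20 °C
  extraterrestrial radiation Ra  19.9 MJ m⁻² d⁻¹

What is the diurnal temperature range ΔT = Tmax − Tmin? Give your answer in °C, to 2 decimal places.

√ΔT = ET₀ / [0.0023 × 0.408 × Ra × (Tmean+17.8)] = 2.90 / (0.0023 × 8.1192 × 37.00) = 4.1972
ΔT = 4.1972² = 17.616 °C

17.62 °C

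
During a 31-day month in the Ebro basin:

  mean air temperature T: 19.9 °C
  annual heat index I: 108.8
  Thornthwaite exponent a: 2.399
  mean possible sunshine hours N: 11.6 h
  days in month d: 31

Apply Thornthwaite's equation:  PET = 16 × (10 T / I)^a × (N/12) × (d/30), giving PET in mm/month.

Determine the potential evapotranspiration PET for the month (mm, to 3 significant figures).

68.0 mm

10T/I = 10 × 19.9 / 108.8 = 1.8290
(10T/I)^a = 1.8290^2.399 = 4.2565
Uncorrected PET = 16 × 4.2565 = 68.104 mm
Correction = (N/12)(d/30) = (11.6/12)(31/30) = 0.9989
PET = 68.104 × 0.9989 = 68.029 mm/month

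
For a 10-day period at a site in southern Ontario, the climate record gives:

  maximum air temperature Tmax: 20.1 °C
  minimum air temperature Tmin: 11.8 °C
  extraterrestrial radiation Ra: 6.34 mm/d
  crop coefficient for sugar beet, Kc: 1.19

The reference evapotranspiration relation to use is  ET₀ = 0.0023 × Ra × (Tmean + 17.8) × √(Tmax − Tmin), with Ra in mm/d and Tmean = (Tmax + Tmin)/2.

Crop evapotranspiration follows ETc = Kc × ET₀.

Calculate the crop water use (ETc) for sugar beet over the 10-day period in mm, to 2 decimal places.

Tmean = (20.1 + 11.8)/2 = 15.95 °C
ET₀ = 0.0023 × 6.34 × (15.95 + 17.8) × √8.3 = 0.0023 × 6.34 × 33.75 × 2.8810 = 1.4179 mm/d
ETc = Kc × ET₀ = 1.19 × 1.4179 = 1.6873 mm/d
Over 10 days: 1.6873 × 10 = 16.873 mm

16.87 mm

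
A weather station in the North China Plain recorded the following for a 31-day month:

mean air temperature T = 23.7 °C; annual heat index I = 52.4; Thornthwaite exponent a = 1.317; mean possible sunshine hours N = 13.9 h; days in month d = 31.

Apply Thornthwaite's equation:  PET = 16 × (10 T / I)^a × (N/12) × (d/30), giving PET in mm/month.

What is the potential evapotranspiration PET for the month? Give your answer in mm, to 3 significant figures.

140 mm

10T/I = 10 × 23.7 / 52.4 = 4.5229
(10T/I)^a = 4.5229^1.317 = 7.2977
Uncorrected PET = 16 × 7.2977 = 116.763 mm
Correction = (N/12)(d/30) = (13.9/12)(31/30) = 1.1969
PET = 116.763 × 1.1969 = 139.754 mm/month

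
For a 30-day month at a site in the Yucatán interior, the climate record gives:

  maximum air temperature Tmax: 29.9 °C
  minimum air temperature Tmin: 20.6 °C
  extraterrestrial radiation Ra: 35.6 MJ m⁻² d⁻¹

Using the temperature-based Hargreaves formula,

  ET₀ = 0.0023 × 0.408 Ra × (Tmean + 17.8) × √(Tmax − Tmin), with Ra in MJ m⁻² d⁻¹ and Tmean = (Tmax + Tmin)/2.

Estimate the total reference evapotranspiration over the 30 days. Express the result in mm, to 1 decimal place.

131.6 mm

Tmean = (29.9 + 20.6)/2 = 25.25 °C
0.408 Ra = 0.408 × 35.6 = 14.5248 mm/d equivalent
ET₀ = 0.0023 × 14.5248 × (25.25 + 17.8) × √9.3 = 0.0023 × 14.5248 × 43.05 × 3.0496 = 4.3859 mm/d
Over 30 days: 4.3859 × 30 = 131.577 mm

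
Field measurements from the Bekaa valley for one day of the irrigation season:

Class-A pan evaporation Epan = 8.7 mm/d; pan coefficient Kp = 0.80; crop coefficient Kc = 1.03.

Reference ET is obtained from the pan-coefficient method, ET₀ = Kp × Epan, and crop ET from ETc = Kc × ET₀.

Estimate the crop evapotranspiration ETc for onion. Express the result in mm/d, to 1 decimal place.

7.2 mm/d

ET₀ = 0.80 × 8.7 = 6.9600 mm/d
ETc = Kc × ET₀ = 1.03 × 6.9600 = 7.1688 mm/d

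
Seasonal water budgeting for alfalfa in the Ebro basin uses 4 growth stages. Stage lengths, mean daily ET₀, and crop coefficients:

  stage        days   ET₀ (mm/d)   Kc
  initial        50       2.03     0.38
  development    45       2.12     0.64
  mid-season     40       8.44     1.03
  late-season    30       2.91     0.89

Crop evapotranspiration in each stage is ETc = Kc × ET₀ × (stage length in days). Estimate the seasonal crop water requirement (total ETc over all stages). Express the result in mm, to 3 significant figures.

initial: 0.38 × 2.03 × 50 = 38.57 mm
development: 0.64 × 2.12 × 45 = 61.06 mm
mid-season: 1.03 × 8.44 × 40 = 347.73 mm
late-season: 0.89 × 2.91 × 30 = 77.70 mm
Seasonal total = 525.06 mm

525 mm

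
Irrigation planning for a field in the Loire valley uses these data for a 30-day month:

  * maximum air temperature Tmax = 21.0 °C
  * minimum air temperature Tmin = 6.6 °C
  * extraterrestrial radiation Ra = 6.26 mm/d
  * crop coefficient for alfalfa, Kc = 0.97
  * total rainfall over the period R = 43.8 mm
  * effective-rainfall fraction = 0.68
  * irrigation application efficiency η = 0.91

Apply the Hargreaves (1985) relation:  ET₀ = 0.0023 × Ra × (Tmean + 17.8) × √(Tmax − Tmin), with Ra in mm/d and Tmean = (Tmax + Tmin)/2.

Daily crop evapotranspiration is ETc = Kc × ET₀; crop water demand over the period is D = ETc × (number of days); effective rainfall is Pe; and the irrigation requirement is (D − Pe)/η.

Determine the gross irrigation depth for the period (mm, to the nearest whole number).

Tmean = (21.0 + 6.6)/2 = 13.80 °C
ET₀ = 0.0023 × 6.26 × (13.80 + 17.8) × √14.4 = 0.0023 × 6.26 × 31.60 × 3.7947 = 1.7265 mm/d
ETc = Kc × ET₀ = 0.97 × 1.7265 = 1.6747 mm/d
Crop demand D = ETc × 30 d = 1.6747 × 30 = 50.241 mm
Pe = 0.68 × 43.8 = 29.784 mm
D − Pe = 50.241 − 29.784 = 20.457 mm
Gross irrigation = 20.457 / 0.91 = 22.480 mm

22 mm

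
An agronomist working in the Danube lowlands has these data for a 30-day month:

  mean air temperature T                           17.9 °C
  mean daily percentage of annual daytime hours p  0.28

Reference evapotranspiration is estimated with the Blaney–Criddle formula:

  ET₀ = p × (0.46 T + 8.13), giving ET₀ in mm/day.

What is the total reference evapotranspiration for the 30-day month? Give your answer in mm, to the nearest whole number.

ET₀ = 0.28 × (0.46 × 17.9 + 8.13) = 0.28 × 16.364 = 4.5819 mm/d
Monthly total = 4.5819 × 30 = 137.457 mm

137 mm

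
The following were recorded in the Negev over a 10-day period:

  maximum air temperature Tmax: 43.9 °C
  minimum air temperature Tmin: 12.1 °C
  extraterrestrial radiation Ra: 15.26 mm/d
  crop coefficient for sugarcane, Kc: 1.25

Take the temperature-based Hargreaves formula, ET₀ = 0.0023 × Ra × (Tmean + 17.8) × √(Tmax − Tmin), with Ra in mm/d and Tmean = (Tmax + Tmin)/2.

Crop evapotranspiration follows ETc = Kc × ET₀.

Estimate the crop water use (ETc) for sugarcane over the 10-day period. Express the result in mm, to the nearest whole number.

Tmean = (43.9 + 12.1)/2 = 28.00 °C
ET₀ = 0.0023 × 15.26 × (28.00 + 17.8) × √31.8 = 0.0023 × 15.26 × 45.80 × 5.6391 = 9.0648 mm/d
ETc = Kc × ET₀ = 1.25 × 9.0648 = 11.3310 mm/d
Over 10 days: 11.3310 × 10 = 113.310 mm

113 mm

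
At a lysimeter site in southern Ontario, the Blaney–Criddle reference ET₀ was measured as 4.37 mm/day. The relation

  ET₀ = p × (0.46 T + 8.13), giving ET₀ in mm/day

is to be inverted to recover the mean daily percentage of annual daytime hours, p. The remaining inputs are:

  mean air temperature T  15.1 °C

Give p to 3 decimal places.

0.290

p = ET₀ / (0.46 T + 8.13) = 4.37 / (0.46 × 15.1 + 8.13) = 4.37 / 15.076 = 0.2899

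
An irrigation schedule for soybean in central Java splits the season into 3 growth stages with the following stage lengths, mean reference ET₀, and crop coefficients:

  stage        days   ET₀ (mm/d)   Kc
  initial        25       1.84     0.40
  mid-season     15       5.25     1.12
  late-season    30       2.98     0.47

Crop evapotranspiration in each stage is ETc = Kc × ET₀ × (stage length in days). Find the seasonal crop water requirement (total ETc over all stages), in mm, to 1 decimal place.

initial: 0.40 × 1.84 × 25 = 18.40 mm
mid-season: 1.12 × 5.25 × 15 = 88.20 mm
late-season: 0.47 × 2.98 × 30 = 42.02 mm
Seasonal total = 148.62 mm

148.6 mm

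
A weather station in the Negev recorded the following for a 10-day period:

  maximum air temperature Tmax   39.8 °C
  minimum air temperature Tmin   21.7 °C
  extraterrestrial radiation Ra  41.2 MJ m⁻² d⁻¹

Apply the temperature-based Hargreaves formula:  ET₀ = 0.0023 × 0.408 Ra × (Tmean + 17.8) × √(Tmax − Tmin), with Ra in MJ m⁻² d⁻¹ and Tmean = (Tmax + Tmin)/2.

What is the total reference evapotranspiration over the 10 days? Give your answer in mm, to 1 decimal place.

Tmean = (39.8 + 21.7)/2 = 30.75 °C
0.408 Ra = 0.408 × 41.2 = 16.8096 mm/d equivalent
ET₀ = 0.0023 × 16.8096 × (30.75 + 17.8) × √18.1 = 0.0023 × 16.8096 × 48.55 × 4.2544 = 7.9857 mm/d
Over 10 days: 7.9857 × 10 = 79.857 mm

79.9 mm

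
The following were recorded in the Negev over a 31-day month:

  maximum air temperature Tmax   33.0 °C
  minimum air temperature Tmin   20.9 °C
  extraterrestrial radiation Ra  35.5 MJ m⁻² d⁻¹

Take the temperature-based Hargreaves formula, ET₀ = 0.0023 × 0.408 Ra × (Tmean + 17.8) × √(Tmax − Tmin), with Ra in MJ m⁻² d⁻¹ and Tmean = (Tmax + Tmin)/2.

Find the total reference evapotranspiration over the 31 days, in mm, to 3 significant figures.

Tmean = (33.0 + 20.9)/2 = 26.95 °C
0.408 Ra = 0.408 × 35.5 = 14.4840 mm/d equivalent
ET₀ = 0.0023 × 14.4840 × (26.95 + 17.8) × √12.1 = 0.0023 × 14.4840 × 44.75 × 3.4785 = 5.1856 mm/d
Over 31 days: 5.1856 × 31 = 160.754 mm

161 mm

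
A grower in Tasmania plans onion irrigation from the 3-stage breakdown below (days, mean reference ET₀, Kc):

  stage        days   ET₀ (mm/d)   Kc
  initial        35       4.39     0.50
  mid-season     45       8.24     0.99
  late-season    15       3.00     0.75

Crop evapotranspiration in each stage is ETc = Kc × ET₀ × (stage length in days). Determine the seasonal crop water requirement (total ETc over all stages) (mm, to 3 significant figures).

478 mm

initial: 0.50 × 4.39 × 35 = 76.83 mm
mid-season: 0.99 × 8.24 × 45 = 367.09 mm
late-season: 0.75 × 3.00 × 15 = 33.75 mm
Seasonal total = 477.67 mm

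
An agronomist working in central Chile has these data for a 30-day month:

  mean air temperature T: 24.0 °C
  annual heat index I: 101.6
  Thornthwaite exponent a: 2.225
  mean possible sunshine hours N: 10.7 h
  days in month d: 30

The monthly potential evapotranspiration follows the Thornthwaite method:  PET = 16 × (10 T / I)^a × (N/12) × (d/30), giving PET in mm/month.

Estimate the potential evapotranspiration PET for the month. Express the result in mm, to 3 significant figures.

96.6 mm

10T/I = 10 × 24.0 / 101.6 = 2.3622
(10T/I)^a = 2.3622^2.225 = 6.7706
Uncorrected PET = 16 × 6.7706 = 108.330 mm
Correction = (N/12)(d/30) = (10.7/12)(30/30) = 0.8917
PET = 108.330 × 0.8917 = 96.598 mm/month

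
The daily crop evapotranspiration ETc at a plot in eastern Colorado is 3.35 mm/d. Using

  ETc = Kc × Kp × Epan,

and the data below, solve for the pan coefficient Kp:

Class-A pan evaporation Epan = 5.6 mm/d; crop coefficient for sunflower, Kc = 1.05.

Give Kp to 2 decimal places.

0.57

ETc = Kc × Kp × Epan  ⇒  Kp = ETc / (Kc × Epan)
Kp = 3.35 / (1.05 × 5.6) = 3.35 / 5.880 = 0.5697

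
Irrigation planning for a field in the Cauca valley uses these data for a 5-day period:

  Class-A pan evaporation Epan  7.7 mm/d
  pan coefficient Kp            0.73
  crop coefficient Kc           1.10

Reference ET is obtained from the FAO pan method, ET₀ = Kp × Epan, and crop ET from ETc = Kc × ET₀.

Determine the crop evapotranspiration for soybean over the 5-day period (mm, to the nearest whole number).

31 mm

ET₀ = 0.73 × 7.7 = 5.6210 mm/d
ETc = Kc × ET₀ = 1.10 × 5.6210 = 6.1831 mm/d
Over 5 days: 6.1831 × 5 = 30.916 mm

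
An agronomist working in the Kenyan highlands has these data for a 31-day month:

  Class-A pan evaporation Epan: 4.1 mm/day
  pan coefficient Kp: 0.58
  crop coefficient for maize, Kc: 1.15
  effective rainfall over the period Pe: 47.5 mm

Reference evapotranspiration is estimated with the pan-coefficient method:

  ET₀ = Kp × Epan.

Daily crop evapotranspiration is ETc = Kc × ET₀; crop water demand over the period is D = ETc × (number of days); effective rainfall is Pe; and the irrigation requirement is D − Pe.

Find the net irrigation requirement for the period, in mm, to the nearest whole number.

ET₀ = 0.58 × 4.1 = 2.3780 mm/d
ETc = Kc × ET₀ = 1.15 × 2.3780 = 2.7347 mm/d
Crop demand D = ETc × 31 d = 2.7347 × 31 = 84.776 mm
D − Pe = 84.776 − 47.5 = 37.276 mm

37 mm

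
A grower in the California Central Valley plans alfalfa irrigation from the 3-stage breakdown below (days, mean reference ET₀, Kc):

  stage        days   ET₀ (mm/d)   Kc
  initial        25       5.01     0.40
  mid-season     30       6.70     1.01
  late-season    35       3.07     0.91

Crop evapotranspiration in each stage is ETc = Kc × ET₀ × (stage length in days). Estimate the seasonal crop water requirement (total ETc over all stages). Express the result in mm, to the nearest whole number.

initial: 0.40 × 5.01 × 25 = 50.10 mm
mid-season: 1.01 × 6.70 × 30 = 203.01 mm
late-season: 0.91 × 3.07 × 35 = 97.78 mm
Seasonal total = 350.89 mm

351 mm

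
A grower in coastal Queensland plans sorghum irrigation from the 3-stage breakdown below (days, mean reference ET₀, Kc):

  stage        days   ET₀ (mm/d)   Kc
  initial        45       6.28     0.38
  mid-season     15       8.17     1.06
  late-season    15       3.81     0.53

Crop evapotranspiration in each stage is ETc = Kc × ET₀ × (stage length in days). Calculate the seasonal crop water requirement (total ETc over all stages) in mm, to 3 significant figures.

initial: 0.38 × 6.28 × 45 = 107.39 mm
mid-season: 1.06 × 8.17 × 15 = 129.90 mm
late-season: 0.53 × 3.81 × 15 = 30.29 mm
Seasonal total = 267.58 mm

268 mm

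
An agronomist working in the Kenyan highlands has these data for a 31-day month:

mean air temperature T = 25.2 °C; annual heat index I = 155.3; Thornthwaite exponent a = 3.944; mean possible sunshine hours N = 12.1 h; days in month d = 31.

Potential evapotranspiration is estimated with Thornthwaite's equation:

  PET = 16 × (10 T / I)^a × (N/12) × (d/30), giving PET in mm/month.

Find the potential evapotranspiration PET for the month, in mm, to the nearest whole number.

10T/I = 10 × 25.2 / 155.3 = 1.6227
(10T/I)^a = 1.6227^3.944 = 6.7481
Uncorrected PET = 16 × 6.7481 = 107.970 mm
Correction = (N/12)(d/30) = (12.1/12)(31/30) = 1.0419
PET = 107.970 × 1.0419 = 112.494 mm/month

112 mm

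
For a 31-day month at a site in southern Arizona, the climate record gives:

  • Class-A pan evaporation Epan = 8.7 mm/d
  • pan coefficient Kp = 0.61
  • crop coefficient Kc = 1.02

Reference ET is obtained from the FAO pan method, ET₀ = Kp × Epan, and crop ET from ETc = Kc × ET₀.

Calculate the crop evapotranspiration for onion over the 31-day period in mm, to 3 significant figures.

168 mm

ET₀ = 0.61 × 8.7 = 5.3070 mm/d
ETc = Kc × ET₀ = 1.02 × 5.3070 = 5.4131 mm/d
Over 31 days: 5.4131 × 31 = 167.806 mm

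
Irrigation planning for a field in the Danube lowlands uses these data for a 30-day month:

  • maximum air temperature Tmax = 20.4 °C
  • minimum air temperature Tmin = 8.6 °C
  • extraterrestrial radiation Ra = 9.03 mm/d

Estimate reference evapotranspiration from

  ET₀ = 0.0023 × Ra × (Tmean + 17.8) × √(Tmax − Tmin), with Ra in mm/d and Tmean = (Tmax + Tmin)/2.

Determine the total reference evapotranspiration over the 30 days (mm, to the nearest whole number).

Tmean = (20.4 + 8.6)/2 = 14.50 °C
ET₀ = 0.0023 × 9.03 × (14.50 + 17.8) × √11.8 = 0.0023 × 9.03 × 32.30 × 3.4351 = 2.3044 mm/d
Over 30 days: 2.3044 × 30 = 69.132 mm

69 mm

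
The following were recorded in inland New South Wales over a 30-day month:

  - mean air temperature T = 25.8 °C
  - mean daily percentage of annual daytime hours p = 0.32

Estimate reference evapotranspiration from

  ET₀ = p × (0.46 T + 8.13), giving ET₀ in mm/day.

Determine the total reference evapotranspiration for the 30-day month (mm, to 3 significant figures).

192 mm

ET₀ = 0.32 × (0.46 × 25.8 + 8.13) = 0.32 × 19.998 = 6.3994 mm/d
Monthly total = 6.3994 × 30 = 191.982 mm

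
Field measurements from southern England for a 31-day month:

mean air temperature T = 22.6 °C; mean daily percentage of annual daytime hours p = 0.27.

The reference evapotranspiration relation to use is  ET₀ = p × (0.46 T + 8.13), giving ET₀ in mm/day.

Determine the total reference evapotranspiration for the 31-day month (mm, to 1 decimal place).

155.1 mm

ET₀ = 0.27 × (0.46 × 22.6 + 8.13) = 0.27 × 18.526 = 5.0020 mm/d
Monthly total = 5.0020 × 31 = 155.062 mm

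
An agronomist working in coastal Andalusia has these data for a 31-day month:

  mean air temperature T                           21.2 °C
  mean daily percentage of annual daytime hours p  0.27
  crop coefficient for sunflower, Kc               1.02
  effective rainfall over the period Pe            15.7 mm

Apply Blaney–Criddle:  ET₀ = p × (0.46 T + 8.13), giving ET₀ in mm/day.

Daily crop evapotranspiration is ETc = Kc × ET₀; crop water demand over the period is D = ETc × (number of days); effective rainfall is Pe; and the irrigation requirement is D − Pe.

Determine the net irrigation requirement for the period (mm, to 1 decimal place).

ET₀ = 0.27 × (0.46 × 21.2 + 8.13) = 0.27 × 17.882 = 4.8281 mm/d
ETc = Kc × ET₀ = 1.02 × 4.8281 = 4.9247 mm/d
Crop demand D = ETc × 31 d = 4.9247 × 31 = 152.666 mm
D − Pe = 152.666 − 15.7 = 136.966 mm

137.0 mm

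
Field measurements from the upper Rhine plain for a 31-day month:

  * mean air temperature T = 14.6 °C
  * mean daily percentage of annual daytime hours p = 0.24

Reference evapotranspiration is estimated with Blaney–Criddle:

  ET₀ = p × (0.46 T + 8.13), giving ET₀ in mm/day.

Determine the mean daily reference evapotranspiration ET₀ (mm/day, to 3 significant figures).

ET₀ = 0.24 × (0.46 × 14.6 + 8.13) = 0.24 × 14.846 = 3.5630 mm/d

3.56 mm/day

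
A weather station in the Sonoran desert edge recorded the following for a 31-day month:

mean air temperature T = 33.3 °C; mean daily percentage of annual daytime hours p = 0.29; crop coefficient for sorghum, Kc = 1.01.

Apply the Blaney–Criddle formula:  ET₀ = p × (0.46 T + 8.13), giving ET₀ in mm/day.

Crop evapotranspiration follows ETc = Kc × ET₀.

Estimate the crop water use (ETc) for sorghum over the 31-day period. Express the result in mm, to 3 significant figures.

ET₀ = 0.29 × (0.46 × 33.3 + 8.13) = 0.29 × 23.448 = 6.7999 mm/d
ETc = Kc × ET₀ = 1.01 × 6.7999 = 6.8679 mm/d
Over 31 days: 6.8679 × 31 = 212.905 mm

213 mm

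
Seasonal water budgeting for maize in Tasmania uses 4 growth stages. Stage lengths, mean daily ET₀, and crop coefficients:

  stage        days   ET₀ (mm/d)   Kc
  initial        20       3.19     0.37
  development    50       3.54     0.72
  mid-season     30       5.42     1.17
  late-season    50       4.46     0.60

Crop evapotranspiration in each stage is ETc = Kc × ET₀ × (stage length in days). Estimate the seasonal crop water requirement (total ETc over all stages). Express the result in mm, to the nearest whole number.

initial: 0.37 × 3.19 × 20 = 23.61 mm
development: 0.72 × 3.54 × 50 = 127.44 mm
mid-season: 1.17 × 5.42 × 30 = 190.24 mm
late-season: 0.60 × 4.46 × 50 = 133.80 mm
Seasonal total = 475.09 mm

475 mm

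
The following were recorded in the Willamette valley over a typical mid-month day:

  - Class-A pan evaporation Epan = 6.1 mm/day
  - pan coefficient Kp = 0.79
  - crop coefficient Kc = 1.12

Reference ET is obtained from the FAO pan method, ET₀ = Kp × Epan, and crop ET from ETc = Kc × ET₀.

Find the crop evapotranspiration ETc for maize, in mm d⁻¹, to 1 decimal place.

5.4 mm d⁻¹

ET₀ = 0.79 × 6.1 = 4.8190 mm/d
ETc = Kc × ET₀ = 1.12 × 4.8190 = 5.3973 mm/d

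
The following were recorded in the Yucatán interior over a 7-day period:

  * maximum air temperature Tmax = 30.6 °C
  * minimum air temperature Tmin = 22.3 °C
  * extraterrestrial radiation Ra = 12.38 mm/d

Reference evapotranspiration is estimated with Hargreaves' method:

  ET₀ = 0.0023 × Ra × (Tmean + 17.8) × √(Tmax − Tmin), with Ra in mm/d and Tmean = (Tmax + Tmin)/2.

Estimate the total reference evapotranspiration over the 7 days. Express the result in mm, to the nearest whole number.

25 mm

Tmean = (30.6 + 22.3)/2 = 26.45 °C
ET₀ = 0.0023 × 12.38 × (26.45 + 17.8) × √8.3 = 0.0023 × 12.38 × 44.25 × 2.8810 = 3.6300 mm/d
Over 7 days: 3.6300 × 7 = 25.410 mm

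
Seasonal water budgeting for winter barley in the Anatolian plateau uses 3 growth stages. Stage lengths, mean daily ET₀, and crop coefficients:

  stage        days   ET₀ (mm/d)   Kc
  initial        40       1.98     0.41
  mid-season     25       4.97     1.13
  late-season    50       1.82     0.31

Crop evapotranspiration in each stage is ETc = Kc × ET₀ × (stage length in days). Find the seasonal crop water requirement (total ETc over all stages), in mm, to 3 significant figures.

201 mm

initial: 0.41 × 1.98 × 40 = 32.47 mm
mid-season: 1.13 × 4.97 × 25 = 140.40 mm
late-season: 0.31 × 1.82 × 50 = 28.21 mm
Seasonal total = 201.08 mm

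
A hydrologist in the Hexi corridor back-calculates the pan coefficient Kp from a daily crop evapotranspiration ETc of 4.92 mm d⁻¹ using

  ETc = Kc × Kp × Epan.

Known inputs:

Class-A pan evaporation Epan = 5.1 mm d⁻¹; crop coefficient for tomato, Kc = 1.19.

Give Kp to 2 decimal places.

ETc = Kc × Kp × Epan  ⇒  Kp = ETc / (Kc × Epan)
Kp = 4.92 / (1.19 × 5.1) = 4.92 / 6.069 = 0.8107

0.81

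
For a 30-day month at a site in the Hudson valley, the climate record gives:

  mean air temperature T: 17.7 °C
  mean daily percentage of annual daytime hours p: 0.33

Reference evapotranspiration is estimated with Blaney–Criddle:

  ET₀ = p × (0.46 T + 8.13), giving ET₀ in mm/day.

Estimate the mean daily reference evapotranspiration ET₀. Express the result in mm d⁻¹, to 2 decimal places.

5.37 mm d⁻¹

ET₀ = 0.33 × (0.46 × 17.7 + 8.13) = 0.33 × 16.272 = 5.3698 mm/d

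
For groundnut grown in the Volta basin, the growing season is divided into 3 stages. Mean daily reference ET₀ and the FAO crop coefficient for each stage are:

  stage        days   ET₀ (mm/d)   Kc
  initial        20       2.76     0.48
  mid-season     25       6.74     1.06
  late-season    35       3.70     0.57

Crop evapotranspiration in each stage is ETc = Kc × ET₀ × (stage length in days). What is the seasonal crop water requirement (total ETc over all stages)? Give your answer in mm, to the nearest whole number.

initial: 0.48 × 2.76 × 20 = 26.50 mm
mid-season: 1.06 × 6.74 × 25 = 178.61 mm
late-season: 0.57 × 3.70 × 35 = 73.82 mm
Seasonal total = 278.93 mm

279 mm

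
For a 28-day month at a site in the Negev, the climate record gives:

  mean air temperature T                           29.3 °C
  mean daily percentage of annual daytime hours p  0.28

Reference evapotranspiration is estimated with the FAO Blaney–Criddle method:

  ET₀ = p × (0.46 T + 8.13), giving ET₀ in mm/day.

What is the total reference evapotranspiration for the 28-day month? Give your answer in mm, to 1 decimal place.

169.4 mm

ET₀ = 0.28 × (0.46 × 29.3 + 8.13) = 0.28 × 21.608 = 6.0502 mm/d
Monthly total = 6.0502 × 28 = 169.406 mm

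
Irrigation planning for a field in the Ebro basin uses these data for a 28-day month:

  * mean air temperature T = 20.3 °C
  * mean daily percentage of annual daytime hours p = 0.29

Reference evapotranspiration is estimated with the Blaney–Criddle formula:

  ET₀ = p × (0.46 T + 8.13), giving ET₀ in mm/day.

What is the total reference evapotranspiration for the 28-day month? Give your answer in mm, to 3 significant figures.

142 mm

ET₀ = 0.29 × (0.46 × 20.3 + 8.13) = 0.29 × 17.468 = 5.0657 mm/d
Monthly total = 5.0657 × 28 = 141.840 mm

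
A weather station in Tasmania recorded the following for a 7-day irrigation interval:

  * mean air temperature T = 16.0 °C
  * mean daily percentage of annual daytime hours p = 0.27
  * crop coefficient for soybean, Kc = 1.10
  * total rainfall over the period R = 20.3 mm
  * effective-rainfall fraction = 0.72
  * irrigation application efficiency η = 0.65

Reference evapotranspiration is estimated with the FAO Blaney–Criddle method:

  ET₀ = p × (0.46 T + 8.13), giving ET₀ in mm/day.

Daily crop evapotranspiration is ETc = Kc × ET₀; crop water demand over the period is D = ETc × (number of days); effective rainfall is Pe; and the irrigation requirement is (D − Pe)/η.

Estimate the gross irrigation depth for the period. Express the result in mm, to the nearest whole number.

27 mm

ET₀ = 0.27 × (0.46 × 16.0 + 8.13) = 0.27 × 15.490 = 4.1823 mm/d
ETc = Kc × ET₀ = 1.10 × 4.1823 = 4.6005 mm/d
Crop demand D = ETc × 7 d = 4.6005 × 7 = 32.204 mm
Pe = 0.72 × 20.3 = 14.616 mm
D − Pe = 32.204 − 14.616 = 17.588 mm
Gross irrigation = 17.588 / 0.65 = 27.058 mm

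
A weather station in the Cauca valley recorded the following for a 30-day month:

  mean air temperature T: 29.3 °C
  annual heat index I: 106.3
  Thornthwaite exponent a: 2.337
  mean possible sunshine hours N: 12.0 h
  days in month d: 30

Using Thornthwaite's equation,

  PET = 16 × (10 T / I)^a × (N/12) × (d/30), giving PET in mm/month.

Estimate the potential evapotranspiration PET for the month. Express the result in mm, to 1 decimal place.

10T/I = 10 × 29.3 / 106.3 = 2.7563
(10T/I)^a = 2.7563^2.337 = 10.6916
Uncorrected PET = 16 × 10.6916 = 171.066 mm
Correction = (N/12)(d/30) = (12.0/12)(30/30) = 1.0000
PET = 171.066 × 1.0000 = 171.066 mm/month

171.1 mm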